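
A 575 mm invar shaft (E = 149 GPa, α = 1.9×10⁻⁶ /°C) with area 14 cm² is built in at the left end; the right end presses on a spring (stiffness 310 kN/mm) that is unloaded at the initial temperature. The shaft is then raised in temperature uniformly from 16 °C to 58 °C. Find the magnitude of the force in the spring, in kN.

P ≈ 7.67 kN

If the spring were absent the shaft would lengthen by αΔT L = 1.9×10⁻⁶ × 42 × 575 = 0.04588 mm.
Let P be the compressive force at the spring. The shaft shortens elastically by PL/(AE) and the spring compresses by P/k; together these equal δ_free.
So P = δ_free / [L/(AE) + 1/k] = 0.04588 / [ 575/(1400×149×10³) + 1/(310×10³) ].
P = 0.04588 / 5.982×10⁻⁶ = 7670 N.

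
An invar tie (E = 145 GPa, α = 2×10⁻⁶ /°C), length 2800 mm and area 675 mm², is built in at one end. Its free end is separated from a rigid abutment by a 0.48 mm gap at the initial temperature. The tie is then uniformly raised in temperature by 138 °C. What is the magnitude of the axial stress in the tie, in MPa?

Free thermal elongation = αΔT L = 2×10⁻⁶ × 138 × 2800 = 0.7728 mm.
After closing the 0.48 mm clearance, 0.7728 − 0.48 = 0.2928 mm of expansion remains to be suppressed by the wall.
So σ = E(δ_free − g)/L = 145×10³ × 0.2928/2800 = 15.16 MPa.

σ ≈ 15.2 MPa (compressive)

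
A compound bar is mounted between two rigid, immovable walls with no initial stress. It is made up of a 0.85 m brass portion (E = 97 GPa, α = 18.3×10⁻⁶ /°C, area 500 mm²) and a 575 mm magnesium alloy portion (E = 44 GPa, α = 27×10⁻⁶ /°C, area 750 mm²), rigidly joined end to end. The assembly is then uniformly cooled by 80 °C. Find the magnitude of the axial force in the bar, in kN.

With the walls removed the bar would change length by δ_free = Σ αᵢΔT Lᵢ = 18.3×10⁻⁶×80×850 + 27×10⁻⁶×80×575 = 2.486 mm.
The walls prevent any net length change, so an axial force P (same in every segment) develops. Compatibility: P · Σ Lᵢ/(AᵢEᵢ) = δ_free.
The series flexibility is Σ Lᵢ/(AᵢEᵢ) = 850/(500×97×10³) + 575/(750×44×10³) = 3.495×10⁻⁵ mm/N.
Hence P = δ_free / Σ(L/AE) = 2.486/3.495×10⁻⁵ = 71.14 kN (tensile).

P ≈ 71.1 kN (tensile)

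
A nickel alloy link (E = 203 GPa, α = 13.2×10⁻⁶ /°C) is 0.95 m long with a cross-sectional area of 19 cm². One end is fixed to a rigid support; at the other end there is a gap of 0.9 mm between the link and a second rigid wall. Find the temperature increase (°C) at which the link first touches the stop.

Contact occurs when the free expansion equals the gap: αΔT L = 0.9 mm.
ΔT = 0.9 / (13.2×10⁻⁶ × 950) = 71.77 °C.

ΔT ≈ 71.8 °C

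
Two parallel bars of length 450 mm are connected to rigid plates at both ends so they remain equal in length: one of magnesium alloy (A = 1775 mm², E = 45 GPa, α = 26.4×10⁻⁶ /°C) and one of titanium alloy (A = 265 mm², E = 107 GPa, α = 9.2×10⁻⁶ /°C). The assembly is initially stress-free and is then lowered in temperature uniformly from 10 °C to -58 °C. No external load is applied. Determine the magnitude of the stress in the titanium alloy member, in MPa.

σ ≈ 92.4 MPa (compressive)

Both members must finish at the same length. With the larger α, the magnesium alloy tends to over-contract; the plates restrain it, putting the magnesium alloy in tension and the titanium alloy in compression. With no external load the two internal forces are equal and opposite, magnitude P.
Setting the final lengths equal and cancelling L: (α₁ − α₂)ΔT = P/(A₁E₁) + P/(A₂E₂).
|α₁ − α₂|·ΔT = 17.2×10⁻⁶ × 68 = 0.00117.
1/(A₁E₁) + 1/(A₂E₂) = 1/(1775×45×10³) + 1/(265×107×10³) = 4.779×10⁻⁸ N⁻¹.
So P = 0.00117 / 4.779×10⁻⁸ = 24.48 kN.
σ_{titanium alloy} = P/A₂ = 24480/265 = 92.36 MPa, compressive.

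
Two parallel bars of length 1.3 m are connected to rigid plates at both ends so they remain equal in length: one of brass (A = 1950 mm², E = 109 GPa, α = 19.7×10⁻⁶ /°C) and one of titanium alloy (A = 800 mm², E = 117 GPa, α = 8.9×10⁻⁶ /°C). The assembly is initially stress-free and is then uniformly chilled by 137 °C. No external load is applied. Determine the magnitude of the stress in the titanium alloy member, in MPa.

σ ≈ 120 MPa (compressive)

Equilibrium of a rigid end plate with no external load gives equal and opposite internal forces ±P in the two members. Since α_{brass} > α_{titanium alloy}, cooling drives the brass into tension and the titanium alloy into compression.
Setting the final lengths equal and cancelling L: (α₁ − α₂)ΔT = P/(A₁E₁) + P/(A₂E₂).
|α₁ − α₂|·ΔT = 10.8×10⁻⁶ × 137 = 0.00148.
1/(A₁E₁) + 1/(A₂E₂) = 1/(1950×109×10³) + 1/(800×117×10³) = 1.539×10⁻⁸ N⁻¹.
So P = 0.00148 / 1.539×10⁻⁸ = 96.15 kN.
σ_{titanium alloy} = P/A₂ = 96150/800 = 120.2 MPa, compressive.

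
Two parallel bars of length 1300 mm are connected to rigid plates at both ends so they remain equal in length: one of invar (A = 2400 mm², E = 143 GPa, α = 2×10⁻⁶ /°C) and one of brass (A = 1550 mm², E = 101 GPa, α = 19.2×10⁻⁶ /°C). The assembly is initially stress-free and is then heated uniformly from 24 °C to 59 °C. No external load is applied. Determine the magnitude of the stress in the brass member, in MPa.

Both members must finish at the same length. With the larger α, the brass tends to over-expand; the plates restrain it, putting the brass in compression and the invar in tension. With no external load the two internal forces are equal and opposite, magnitude P.
Equating the net (thermal + elastic) strains gives |α₁ − α₂|·ΔT = P·[1/(A₁E₁) + 1/(A₂E₂)].
|α₁ − α₂|·ΔT = 17.2×10⁻⁶ × 35 = 0.000602.
1/(A₁E₁) + 1/(A₂E₂) = 1/(2400×143×10³) + 1/(1550×101×10³) = 9.301×10⁻⁹ N⁻¹.
P = 0.000602 / 9.301×10⁻⁹ = 64720 N = 64.72 kN.
σ_{brass} = P/A₂ = 64720/1550 = 41.76 MPa, compressive.

σ ≈ 41.8 MPa (compressive)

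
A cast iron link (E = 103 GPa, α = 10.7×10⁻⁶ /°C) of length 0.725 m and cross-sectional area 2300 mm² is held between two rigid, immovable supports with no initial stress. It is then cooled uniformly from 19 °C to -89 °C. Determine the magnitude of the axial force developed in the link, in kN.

With zero net strain, σ = E·αΔT = 103 GPa × 10.7×10⁻⁶ × 108 = 119 MPa.
P = AEαΔT = 2300 × 103×10³ × 10.7×10⁻⁶ × 108 = 273.8 kN (tensile).

P ≈ 274 kN (tensile)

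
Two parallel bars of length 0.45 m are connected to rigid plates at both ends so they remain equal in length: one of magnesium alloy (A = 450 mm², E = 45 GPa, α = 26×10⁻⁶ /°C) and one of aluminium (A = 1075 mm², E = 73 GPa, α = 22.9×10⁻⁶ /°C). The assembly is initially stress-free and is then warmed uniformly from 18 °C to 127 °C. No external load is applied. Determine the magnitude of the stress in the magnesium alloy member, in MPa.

The magnesium alloy has the larger α, so on heating it would change length more than the aluminium if both were free. The rigid plates force a common final length, so the magnesium alloy is put into compression and the aluminium into tension, with equal and opposite forces P (no external load).
Equating the net (thermal + elastic) strains gives |α₁ − α₂|·ΔT = P·[1/(A₁E₁) + 1/(A₂E₂)].
|α₁ − α₂|·ΔT = 3.1×10⁻⁶ × 109 = 0.0003379.
1/(A₁E₁) + 1/(A₂E₂) = 1/(450×45×10³) + 1/(1075×73×10³) = 6.213×10⁻⁸ N⁻¹.
So P = 0.0003379 / 6.213×10⁻⁸ = 5.439 kN.
σ_{magnesium alloy} = P/A₁ = 5439/450 = 12.09 MPa, compressive.

σ ≈ 12.1 MPa (compressive)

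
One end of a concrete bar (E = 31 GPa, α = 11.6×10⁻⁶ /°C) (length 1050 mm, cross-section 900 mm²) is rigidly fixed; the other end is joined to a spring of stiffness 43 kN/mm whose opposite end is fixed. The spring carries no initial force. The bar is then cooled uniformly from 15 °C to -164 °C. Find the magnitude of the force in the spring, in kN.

P ≈ 35.8 kN

Free thermal contraction: δ_free = αΔT L = 11.6×10⁻⁶ × 179 × 1050 = 2.18 mm.
Let P be the tensile force in the spring. The bar extends elastically by PL/(AE) and the spring stretches by P/k; together these equal δ_free.
So P = δ_free / [L/(AE) + 1/k] = 2.18 / [ 1050/(900×31×10³) + 1/(43×10³) ].
P = 2.18 / 6.089×10⁻⁵ = 35810 N.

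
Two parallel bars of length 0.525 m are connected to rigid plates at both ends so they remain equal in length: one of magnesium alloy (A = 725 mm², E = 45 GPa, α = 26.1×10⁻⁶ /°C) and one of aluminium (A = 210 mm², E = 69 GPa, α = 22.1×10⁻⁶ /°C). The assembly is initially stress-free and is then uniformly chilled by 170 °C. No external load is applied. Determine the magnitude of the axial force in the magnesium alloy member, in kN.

P ≈ 6.82 kN (tensile in the magnesium alloy)

Both members must finish at the same length. With the larger α, the magnesium alloy tends to over-contract; the plates restrain it, putting the magnesium alloy in tension and the aluminium in compression. With no external load the two internal forces are equal and opposite, magnitude P.
Compatibility of the two members (thermal + elastic change equal): (α₁ − α₂)ΔT = P·[1/(A₁E₁) + 1/(A₂E₂)].
|α₁ − α₂|·ΔT = 4×10⁻⁶ × 170 = 0.00068.
1/(A₁E₁) + 1/(A₂E₂) = 1/(725×45×10³) + 1/(210×69×10³) = 9.966×10⁻⁸ N⁻¹.
P = 0.00068 / 9.966×10⁻⁸ = 6823 N = 6.823 kN.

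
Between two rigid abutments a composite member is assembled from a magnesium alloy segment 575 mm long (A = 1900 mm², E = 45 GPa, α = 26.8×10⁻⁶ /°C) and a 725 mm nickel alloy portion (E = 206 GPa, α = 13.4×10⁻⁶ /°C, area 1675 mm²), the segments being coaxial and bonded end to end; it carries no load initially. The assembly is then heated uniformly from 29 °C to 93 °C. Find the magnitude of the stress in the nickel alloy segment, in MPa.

σ ≈ 109 MPa (compressive)

With the walls removed the bar would change length by δ_free = Σ αᵢΔT Lᵢ = 26.8×10⁻⁶×64×575 + 13.4×10⁻⁶×64×725 = 1.608 mm.
Since the ends are fixed, an axial force P builds up, equal in every segment, with P · Σ Lᵢ/(AᵢEᵢ) = δ_free.
The series flexibility is Σ Lᵢ/(AᵢEᵢ) = 575/(1900×45×10³) + 725/(1675×206×10³) = 8.826×10⁻⁶ mm/N.
Hence P = δ_free / Σ(L/AE) = 1.608/8.826×10⁻⁶ = 182.2 kN (compressive).
σ_{nickel alloy} = P / A = 182200 / 1675 = 108.8 MPa.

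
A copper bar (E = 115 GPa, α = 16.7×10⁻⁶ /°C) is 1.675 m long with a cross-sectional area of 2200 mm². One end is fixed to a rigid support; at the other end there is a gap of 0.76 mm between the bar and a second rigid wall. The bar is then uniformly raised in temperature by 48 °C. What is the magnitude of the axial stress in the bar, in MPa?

Unrestrained expansion: δ_free = αΔT L = 16.7×10⁻⁶ × 48 × 1675 = 1.343 mm.
After closing the 0.76 mm clearance, 1.343 − 0.76 = 0.5827 mm of expansion remains to be suppressed by the wall.
Compatibility: PL/(AE) = 0.5827 mm, so σ = P/A = E × (0.5827/1675) = 40 MPa.

σ ≈ 40 MPa (compressive)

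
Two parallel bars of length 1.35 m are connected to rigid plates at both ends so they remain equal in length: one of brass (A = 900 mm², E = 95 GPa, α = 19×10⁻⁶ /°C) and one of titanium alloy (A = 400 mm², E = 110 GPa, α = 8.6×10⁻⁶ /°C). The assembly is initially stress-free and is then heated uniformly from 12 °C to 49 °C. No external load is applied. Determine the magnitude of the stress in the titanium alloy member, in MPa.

Equilibrium of a rigid end plate with no external load gives equal and opposite internal forces ±P in the two members. Since α_{brass} > α_{titanium alloy}, heating drives the brass into compression and the titanium alloy into tension.
Equating the net (thermal + elastic) strains gives |α₁ − α₂|·ΔT = P·[1/(A₁E₁) + 1/(A₂E₂)].
|α₁ − α₂|·ΔT = 10.4×10⁻⁶ × 37 = 0.0003848.
1/(A₁E₁) + 1/(A₂E₂) = 1/(900×95×10³) + 1/(400×110×10³) = 3.442×10⁻⁸ N⁻¹.
P = 0.0003848 / 3.442×10⁻⁸ = 11180 N = 11.18 kN.
σ_{titanium alloy} = P/A₂ = 11180/400 = 27.95 MPa, tensile.

σ ≈ 27.9 MPa (tensile)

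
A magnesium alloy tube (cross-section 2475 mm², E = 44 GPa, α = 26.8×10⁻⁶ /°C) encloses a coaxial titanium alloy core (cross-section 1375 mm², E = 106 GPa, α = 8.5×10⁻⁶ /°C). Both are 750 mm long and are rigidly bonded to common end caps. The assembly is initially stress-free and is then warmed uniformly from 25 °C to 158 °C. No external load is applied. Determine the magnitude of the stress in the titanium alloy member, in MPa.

The magnesium alloy has the larger α, so on heating it would change length more than the titanium alloy if both were free. The rigid plates force a common final length, so the magnesium alloy is put into compression and the titanium alloy into tension, with equal and opposite forces P (no external load).
Equating the net (thermal + elastic) strains gives |α₁ − α₂|·ΔT = P·[1/(A₁E₁) + 1/(A₂E₂)].
|α₁ − α₂|·ΔT = 18.3×10⁻⁶ × 133 = 0.002434.
1/(A₁E₁) + 1/(A₂E₂) = 1/(2475×44×10³) + 1/(1375×106×10³) = 1.604×10⁻⁸ N⁻¹.
So P = 0.002434 / 1.604×10⁻⁸ = 151.7 kN.
σ_{titanium alloy} = P/A₂ = 151700/1375 = 110.3 MPa, tensile.

σ ≈ 110 MPa (tensile)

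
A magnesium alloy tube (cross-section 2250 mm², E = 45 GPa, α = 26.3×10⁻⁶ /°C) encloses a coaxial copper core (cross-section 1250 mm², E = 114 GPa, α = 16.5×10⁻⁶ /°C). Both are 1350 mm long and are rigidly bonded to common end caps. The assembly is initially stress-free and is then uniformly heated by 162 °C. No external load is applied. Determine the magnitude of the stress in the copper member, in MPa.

Both members must finish at the same length. With the larger α, the magnesium alloy tends to over-expand; the plates restrain it, putting the magnesium alloy in compression and the copper in tension. With no external load the two internal forces are equal and opposite, magnitude P.
Setting the final lengths equal and cancelling L: (α₁ − α₂)ΔT = P/(A₁E₁) + P/(A₂E₂).
|α₁ − α₂|·ΔT = 9.8×10⁻⁶ × 162 = 0.001588.
1/(A₁E₁) + 1/(A₂E₂) = 1/(2250×45×10³) + 1/(1250×114×10³) = 1.689×10⁻⁸ N⁻¹.
P = 0.001588 / 1.689×10⁻⁸ = 93970 N = 93.97 kN.
σ_{copper} = P/A₂ = 93970/1250 = 75.18 MPa, tensile.

σ ≈ 75.2 MPa (tensile)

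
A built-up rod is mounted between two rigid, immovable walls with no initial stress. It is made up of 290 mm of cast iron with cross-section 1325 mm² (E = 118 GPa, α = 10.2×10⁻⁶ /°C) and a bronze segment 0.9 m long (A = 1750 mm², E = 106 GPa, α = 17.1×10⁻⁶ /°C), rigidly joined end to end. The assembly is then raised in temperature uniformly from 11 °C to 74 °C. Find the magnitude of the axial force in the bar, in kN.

Free thermal expansion of the whole bar: Σ αᵢΔT Lᵢ = 10.2×10⁻⁶×63×290 + 17.1×10⁻⁶×63×900 = 1.156 mm.
The walls prevent any net length change, so an axial force P (same in every segment) develops. Compatibility: P · Σ Lᵢ/(AᵢEᵢ) = δ_free.
The series flexibility is Σ Lᵢ/(AᵢEᵢ) = 290/(1325×118×10³) + 900/(1750×106×10³) = 6.707×10⁻⁶ mm/N.
So P = 1.156 / 6.707×10⁻⁶ = 172.4 kN, compressive.

P ≈ 172 kN (compressive)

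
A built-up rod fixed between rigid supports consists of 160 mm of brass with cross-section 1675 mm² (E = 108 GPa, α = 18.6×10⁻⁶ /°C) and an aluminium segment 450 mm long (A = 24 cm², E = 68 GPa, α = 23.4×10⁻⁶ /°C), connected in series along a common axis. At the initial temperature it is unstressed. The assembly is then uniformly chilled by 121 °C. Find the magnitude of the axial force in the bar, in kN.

P ≈ 449 kN (tensile)

With the walls removed the bar would change length by δ_free = Σ αᵢΔT Lᵢ = 18.6×10⁻⁶×121×160 + 23.4×10⁻⁶×121×450 = 1.634 mm.
Since the ends are fixed, an axial force P builds up, equal in every segment, with P · Σ Lᵢ/(AᵢEᵢ) = δ_free.
Σ Lᵢ/(AᵢEᵢ) = 160/(1675×108×10³) + 450/(2400×68×10³) = 3.642×10⁻⁶ mm/N.
P = 1.634 / 3.642×10⁻⁶ = 448700 N = 448.7 kN, tensile.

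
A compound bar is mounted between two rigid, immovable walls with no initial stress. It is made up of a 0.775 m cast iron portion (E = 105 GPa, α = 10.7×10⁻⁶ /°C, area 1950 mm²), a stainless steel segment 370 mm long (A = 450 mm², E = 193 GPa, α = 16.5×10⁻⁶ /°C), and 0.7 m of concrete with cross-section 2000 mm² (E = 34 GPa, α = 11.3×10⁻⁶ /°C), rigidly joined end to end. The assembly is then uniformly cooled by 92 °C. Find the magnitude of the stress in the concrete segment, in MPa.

With the walls removed the bar would change length by δ_free = Σ αᵢΔT Lᵢ = 10.7×10⁻⁶×92×775 + 16.5×10⁻⁶×92×370 + 11.3×10⁻⁶×92×700 = 2.052 mm.
The walls prevent any net length change, so an axial force P (same in every segment) develops. Compatibility: P · Σ Lᵢ/(AᵢEᵢ) = δ_free.
The series flexibility is Σ Lᵢ/(AᵢEᵢ) = 775/(1950×105×10³) + 370/(450×193×10³) + 700/(2000×34×10³) = 1.834×10⁻⁵ mm/N.
So P = 2.052 / 1.834×10⁻⁵ = 111.9 kN, tensile.
σ_{concrete} = P / A = 111900 / 2000 = 55.95 MPa.

σ ≈ 56 MPa (tensile)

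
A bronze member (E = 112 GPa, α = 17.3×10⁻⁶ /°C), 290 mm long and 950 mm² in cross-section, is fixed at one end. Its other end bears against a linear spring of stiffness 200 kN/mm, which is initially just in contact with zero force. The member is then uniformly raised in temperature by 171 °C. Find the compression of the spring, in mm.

Free thermal expansion: δ_free = αΔT L = 17.3×10⁻⁶ × 171 × 290 = 0.8579 mm.
Let P be the compressive force at the spring. The member shortens elastically by PL/(AE) and the spring compresses by P/k; together these equal δ_free.
P [ L/(AE) + 1/k ] = δ_free → P [ 290/(950×112×10³) + 1/(200×10³) ] = 0.8579.
P = 0.8579 / 7.726×10⁻⁶ = 111000 N.
Spring compression = P/k = 111000/(200×10³) = 0.5552 mm.

δ ≈ 0.555 mm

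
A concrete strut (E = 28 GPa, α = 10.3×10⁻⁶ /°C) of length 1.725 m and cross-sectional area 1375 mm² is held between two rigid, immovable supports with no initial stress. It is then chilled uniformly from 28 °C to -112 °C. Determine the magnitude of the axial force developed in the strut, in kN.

P ≈ 55.5 kN (tensile)

The ends cannot move, so σ = EαΔT = 28×10³ × 10.3×10⁻⁶ × 140 = 40.38 MPa.
Axial force P = σA = 40.38 × 1375 = 55520 N = 55.52 kN, tensile.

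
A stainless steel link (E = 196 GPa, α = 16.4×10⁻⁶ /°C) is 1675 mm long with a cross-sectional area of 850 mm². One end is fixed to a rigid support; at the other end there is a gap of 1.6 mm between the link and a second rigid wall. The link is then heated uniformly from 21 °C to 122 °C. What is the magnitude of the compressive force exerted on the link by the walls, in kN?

Free thermal elongation = αΔT L = 16.4×10⁻⁶ × 101 × 1675 = 2.774 mm.
After closing the 1.6 mm clearance, 2.774 − 1.6 = 1.174 mm of expansion remains to be suppressed by the wall.
That suppressed elongation corresponds to σ = E·Δ/L = 196×10³ × 1.174/1675 = 137.4 MPa.
Force on the wall = σA = 137.4 × 850 mm² = 116.8 kN.

P ≈ 117 kN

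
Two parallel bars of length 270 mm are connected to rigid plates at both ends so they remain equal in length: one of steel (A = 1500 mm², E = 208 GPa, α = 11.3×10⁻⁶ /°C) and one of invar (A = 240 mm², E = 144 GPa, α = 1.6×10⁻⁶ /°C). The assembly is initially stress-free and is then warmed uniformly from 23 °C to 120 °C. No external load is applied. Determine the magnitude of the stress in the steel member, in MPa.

σ ≈ 19.5 MPa (compressive)

The steel has the larger α, so on heating it would change length more than the invar if both were free. The rigid plates force a common final length, so the steel is put into compression and the invar into tension, with equal and opposite forces P (no external load).
Equating the net (thermal + elastic) strains gives |α₁ − α₂|·ΔT = P·[1/(A₁E₁) + 1/(A₂E₂)].
|α₁ − α₂|·ΔT = 9.7×10⁻⁶ × 97 = 0.0009409.
1/(A₁E₁) + 1/(A₂E₂) = 1/(1500×208×10³) + 1/(240×144×10³) = 3.214×10⁻⁸ N⁻¹.
So P = 0.0009409 / 3.214×10⁻⁸ = 29.27 kN.
σ_{steel} = P/A₁ = 29270/1500 = 19.52 MPa, compressive.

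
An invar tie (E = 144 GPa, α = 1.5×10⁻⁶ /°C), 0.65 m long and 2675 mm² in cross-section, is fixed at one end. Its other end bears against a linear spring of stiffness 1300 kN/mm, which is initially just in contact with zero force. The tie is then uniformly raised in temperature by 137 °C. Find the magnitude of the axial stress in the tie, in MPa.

The unrestrained thermal change is αΔT L = 1.5×10⁻⁶ × 137 × 650 = 0.1336 mm.
Let P be the compressive force at the spring. The tie shortens elastically by PL/(AE) and the spring compresses by P/k; together these equal δ_free.
P [ L/(AE) + 1/k ] = δ_free → P [ 650/(2675×144×10³) + 1/(1300×10³) ] = 0.1336.
P = 0.1336 / 2.457×10⁻⁶ = 54370 N.
σ = P/A = 54370/2675 = 20.33 MPa.

σ ≈ 20.3 MPa (compressive)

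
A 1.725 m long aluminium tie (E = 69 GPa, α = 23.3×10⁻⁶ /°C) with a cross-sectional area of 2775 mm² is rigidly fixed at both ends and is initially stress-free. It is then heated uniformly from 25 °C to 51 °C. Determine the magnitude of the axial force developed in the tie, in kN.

The ends cannot move, so σ = EαΔT = 69×10³ × 23.3×10⁻⁶ × 26 = 41.8 MPa.
P = AEαΔT = 2775 × 69×10³ × 23.3×10⁻⁶ × 26 = 116 kN (compressive).

P ≈ 116 kN (compressive)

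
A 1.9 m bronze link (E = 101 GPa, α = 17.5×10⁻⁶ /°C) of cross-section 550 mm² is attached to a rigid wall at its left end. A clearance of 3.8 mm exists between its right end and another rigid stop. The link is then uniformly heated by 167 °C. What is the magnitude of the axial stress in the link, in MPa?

Unrestrained expansion: δ_free = αΔT L = 17.5×10⁻⁶ × 167 × 1900 = 5.553 mm.
The gap closes (δ_free > 3.8 mm) and the wall then resists a further 5.553 − 3.8 = 1.753 mm of expansion.
Compatibility: PL/(AE) = 1.753 mm, so σ = P/A = E × (1.753/1900) = 93.17 MPa.

σ ≈ 93.2 MPa (compressive)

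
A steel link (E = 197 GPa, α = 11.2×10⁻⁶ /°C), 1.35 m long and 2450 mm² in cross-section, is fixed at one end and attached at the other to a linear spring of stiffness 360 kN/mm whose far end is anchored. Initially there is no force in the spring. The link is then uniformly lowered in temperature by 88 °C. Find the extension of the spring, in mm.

δ ≈ 0.663 mm

Free thermal contraction: δ_free = αΔT L = 11.2×10⁻⁶ × 88 × 1350 = 1.331 mm.
Let P be the tensile force in the spring. The link extends elastically by PL/(AE) and the spring stretches by P/k; together these equal δ_free.
P [ L/(AE) + 1/k ] = δ_free → P [ 1350/(2450×197×10³) + 1/(360×10³) ] = 1.331.
P = 1.331 / 5.575×10⁻⁶ = 238700 N.
Spring extension = P/k = 238700/(360×10³) = 0.663 mm.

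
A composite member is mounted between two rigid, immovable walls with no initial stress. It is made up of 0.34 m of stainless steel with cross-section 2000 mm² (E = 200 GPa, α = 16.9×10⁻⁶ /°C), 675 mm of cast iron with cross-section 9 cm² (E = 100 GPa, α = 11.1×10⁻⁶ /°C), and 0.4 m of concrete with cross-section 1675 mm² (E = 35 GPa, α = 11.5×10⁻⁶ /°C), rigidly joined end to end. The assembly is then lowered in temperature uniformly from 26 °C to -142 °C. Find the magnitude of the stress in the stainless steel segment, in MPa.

With the walls removed the bar would change length by δ_free = Σ αᵢΔT Lᵢ = 16.9×10⁻⁶×168×340 + 11.1×10⁻⁶×168×675 + 11.5×10⁻⁶×168×400 = 2.997 mm.
Since the ends are fixed, an axial force P builds up, equal in every segment, with P · Σ Lᵢ/(AᵢEᵢ) = δ_free.
Σ Lᵢ/(AᵢEᵢ) = 340/(2000×200×10³) + 675/(900×100×10³) + 400/(1675×35×10³) = 1.517×10⁻⁵ mm/N.
Hence P = δ_free / Σ(L/AE) = 2.997/1.517×10⁻⁵ = 197.5 kN (tensile).
σ_{stainless steel} = P / A = 197500 / 2000 = 98.76 MPa.

σ ≈ 98.8 MPa (tensile)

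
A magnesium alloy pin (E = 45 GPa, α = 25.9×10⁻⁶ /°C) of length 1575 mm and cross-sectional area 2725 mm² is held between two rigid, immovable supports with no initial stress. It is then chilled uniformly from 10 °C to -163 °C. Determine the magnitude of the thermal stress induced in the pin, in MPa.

σ ≈ 202 MPa (tensile)

With length fixed, the mechanical strain must cancel the thermal strain αΔT = 25.9×10⁻⁶ × 173 = 4480.7×10⁻⁶.
The stress required to suppress this strain is σ = Eε = 45×10³ × 4480.7×10⁻⁶ = 201.6 MPa, tensile since the pin is trying to contract.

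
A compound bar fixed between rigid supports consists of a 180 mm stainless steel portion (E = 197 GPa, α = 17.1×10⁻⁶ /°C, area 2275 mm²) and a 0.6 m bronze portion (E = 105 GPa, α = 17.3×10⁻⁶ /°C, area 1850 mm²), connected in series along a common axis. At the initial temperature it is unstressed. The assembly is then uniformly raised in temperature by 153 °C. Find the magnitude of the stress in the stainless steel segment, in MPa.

If the supports were absent, the total length change would be Σ αᵢΔT Lᵢ = 17.1×10⁻⁶×153×180 + 17.3×10⁻⁶×153×600 = 2.059 mm.
Since the ends are fixed, an axial force P builds up, equal in every segment, with P · Σ Lᵢ/(AᵢEᵢ) = δ_free.
Σ Lᵢ/(AᵢEᵢ) = 180/(2275×197×10³) + 600/(1850×105×10³) = 3.49×10⁻⁶ mm/N.
Hence P = δ_free / Σ(L/AE) = 2.059/3.49×10⁻⁶ = 589.9 kN (compressive).
σ_{stainless steel} = P / A = 589900 / 2275 = 259.3 MPa.

σ ≈ 259 MPa (compressive)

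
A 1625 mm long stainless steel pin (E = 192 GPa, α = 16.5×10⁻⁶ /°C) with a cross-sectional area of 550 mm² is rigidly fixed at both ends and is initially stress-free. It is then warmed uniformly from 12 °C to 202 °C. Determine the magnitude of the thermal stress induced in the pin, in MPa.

Because both ends are immovable the net strain is zero, and the suppressed thermal strain is αΔT = 16.5×10⁻⁶ × 190 = 3135×10⁻⁶.
Hence σ = E·αΔT = 192×10³ × 3135×10⁻⁶ = 601.9 MPa, compressive.

σ ≈ 602 MPa (compressive)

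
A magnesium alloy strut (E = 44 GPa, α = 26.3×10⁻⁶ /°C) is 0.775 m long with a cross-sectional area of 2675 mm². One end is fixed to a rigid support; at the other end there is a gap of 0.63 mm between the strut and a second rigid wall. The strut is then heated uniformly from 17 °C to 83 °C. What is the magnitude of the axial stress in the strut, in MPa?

Unrestrained expansion: δ_free = αΔT L = 26.3×10⁻⁶ × 66 × 775 = 1.345 mm.
This exceeds the 0.63 mm gap, so the wall pushes back. The portion of expansion that must be recovered elastically is δ_free − gap = 1.345 − 0.63 = 0.7152 mm.
That suppressed elongation corresponds to σ = E·Δ/L = 44×10³ × 0.7152/775 = 40.61 MPa.

σ ≈ 40.6 MPa (compressive)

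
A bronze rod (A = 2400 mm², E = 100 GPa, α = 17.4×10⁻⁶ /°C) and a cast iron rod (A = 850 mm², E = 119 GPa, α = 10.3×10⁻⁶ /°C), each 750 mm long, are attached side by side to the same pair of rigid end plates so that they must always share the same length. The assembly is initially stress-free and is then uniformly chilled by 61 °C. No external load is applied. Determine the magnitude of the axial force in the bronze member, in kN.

Both members must finish at the same length. With the larger α, the bronze tends to over-contract; the plates restrain it, putting the bronze in tension and the cast iron in compression. With no external load the two internal forces are equal and opposite, magnitude P.
Setting the final lengths equal and cancelling L: (α₁ − α₂)ΔT = P/(A₁E₁) + P/(A₂E₂).
|α₁ − α₂|·ΔT = 7.1×10⁻⁶ × 61 = 0.0004331.
1/(A₁E₁) + 1/(A₂E₂) = 1/(2400×100×10³) + 1/(850×119×10³) = 1.405×10⁻⁸ N⁻¹.
So P = 0.0004331 / 1.405×10⁻⁸ = 30.82 kN.

P ≈ 30.8 kN (tensile in the bronze)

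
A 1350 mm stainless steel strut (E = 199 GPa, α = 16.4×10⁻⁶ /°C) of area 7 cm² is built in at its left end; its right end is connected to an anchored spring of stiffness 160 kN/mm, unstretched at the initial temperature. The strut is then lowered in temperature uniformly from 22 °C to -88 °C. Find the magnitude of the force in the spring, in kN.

P ≈ 153 kN

If the spring were absent the strut would shorten by αΔT L = 16.4×10⁻⁶ × 110 × 1350 = 2.435 mm.
With a force P in the spring, the elastic change of the strut is PL/(AE) and that of the spring is P/k; compatibility requires their sum to equal δ_free.
P [ L/(AE) + 1/k ] = δ_free → P [ 1350/(700×199×10³) + 1/(160×10³) ] = 2.435.
P = 2.435 / 1.594×10⁻⁵ = 152800 N.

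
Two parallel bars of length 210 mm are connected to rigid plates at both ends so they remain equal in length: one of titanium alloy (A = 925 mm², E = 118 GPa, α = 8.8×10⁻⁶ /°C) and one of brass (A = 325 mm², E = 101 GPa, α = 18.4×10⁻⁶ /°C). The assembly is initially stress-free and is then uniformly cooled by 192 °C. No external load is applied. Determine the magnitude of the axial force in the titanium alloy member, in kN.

P ≈ 46.5 kN (compressive in the titanium alloy)

Equilibrium of a rigid end plate with no external load gives equal and opposite internal forces ±P in the two members. Since α_{brass} > α_{titanium alloy}, cooling drives the brass into tension and the titanium alloy into compression.
Compatibility of the two members (thermal + elastic change equal): (α₁ − α₂)ΔT = P·[1/(A₁E₁) + 1/(A₂E₂)].
|α₁ − α₂|·ΔT = 9.6×10⁻⁶ × 192 = 0.001843.
1/(A₁E₁) + 1/(A₂E₂) = 1/(925×118×10³) + 1/(325×101×10³) = 3.963×10⁻⁸ N⁻¹.
So P = 0.001843 / 3.963×10⁻⁸ = 46.51 kN.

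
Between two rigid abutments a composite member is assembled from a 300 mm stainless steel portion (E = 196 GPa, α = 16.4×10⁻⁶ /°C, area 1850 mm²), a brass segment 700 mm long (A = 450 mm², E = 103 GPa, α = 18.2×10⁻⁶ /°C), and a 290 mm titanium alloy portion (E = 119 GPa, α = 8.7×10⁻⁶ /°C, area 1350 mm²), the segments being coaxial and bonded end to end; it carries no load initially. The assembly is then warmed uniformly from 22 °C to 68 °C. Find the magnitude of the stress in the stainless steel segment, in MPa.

If the supports were absent, the total length change would be Σ αᵢΔT Lᵢ = 16.4×10⁻⁶×46×300 + 18.2×10⁻⁶×46×700 + 8.7×10⁻⁶×46×290 = 0.9284 mm.
The rigid supports impose zero overall length change; the single axial force P common to all segments must satisfy P Σ Lᵢ/(AᵢEᵢ) = δ_free.
Σ Lᵢ/(AᵢEᵢ) = 300/(1850×196×10³) + 700/(450×103×10³) + 290/(1350×119×10³) = 1.774×10⁻⁵ mm/N.
P = 0.9284 / 1.774×10⁻⁵ = 52350 N = 52.35 kN, compressive.
σ_{stainless steel} = P / A = 52350 / 1850 = 28.3 MPa.

σ ≈ 28.3 MPa (compressive)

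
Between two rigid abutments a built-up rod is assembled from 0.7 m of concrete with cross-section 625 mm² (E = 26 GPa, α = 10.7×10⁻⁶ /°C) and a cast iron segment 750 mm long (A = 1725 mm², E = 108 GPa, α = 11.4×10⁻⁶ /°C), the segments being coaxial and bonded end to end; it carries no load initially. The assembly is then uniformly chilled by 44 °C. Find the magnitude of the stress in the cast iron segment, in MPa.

σ ≈ 8.69 MPa (tensile)

If the supports were absent, the total length change would be Σ αᵢΔT Lᵢ = 10.7×10⁻⁶×44×700 + 11.4×10⁻⁶×44×750 = 0.7058 mm.
The walls prevent any net length change, so an axial force P (same in every segment) develops. Compatibility: P · Σ Lᵢ/(AᵢEᵢ) = δ_free.
The series flexibility is Σ Lᵢ/(AᵢEᵢ) = 700/(625×26×10³) + 750/(1725×108×10³) = 4.71×10⁻⁵ mm/N.
So P = 0.7058 / 4.71×10⁻⁵ = 14.98 kN, tensile.
σ_{cast iron} = P / A = 14980 / 1725 = 8.686 MPa.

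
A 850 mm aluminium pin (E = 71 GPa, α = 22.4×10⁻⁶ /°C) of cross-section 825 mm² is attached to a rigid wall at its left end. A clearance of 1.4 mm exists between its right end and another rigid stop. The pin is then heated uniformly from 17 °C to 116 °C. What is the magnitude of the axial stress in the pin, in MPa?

Free thermal elongation = αΔT L = 22.4×10⁻⁶ × 99 × 850 = 1.885 mm.
After closing the 1.4 mm clearance, 1.885 − 1.4 = 0.485 mm of expansion remains to be suppressed by the wall.
So σ = E(δ_free − g)/L = 71×10³ × 0.485/850 = 40.51 MPa.

σ ≈ 40.5 MPa (compressive)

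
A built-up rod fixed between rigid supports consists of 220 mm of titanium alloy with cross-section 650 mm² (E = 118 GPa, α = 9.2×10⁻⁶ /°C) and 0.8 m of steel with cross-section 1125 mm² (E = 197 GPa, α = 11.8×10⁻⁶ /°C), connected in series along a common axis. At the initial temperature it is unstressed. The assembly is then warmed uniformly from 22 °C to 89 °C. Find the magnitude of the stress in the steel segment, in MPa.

Free thermal expansion of the whole bar: Σ αᵢΔT Lᵢ = 9.2×10⁻⁶×67×220 + 11.8×10⁻⁶×67×800 = 0.7681 mm.
The rigid supports impose zero overall length change; the single axial force P common to all segments must satisfy P Σ Lᵢ/(AᵢEᵢ) = δ_free.
Σ Lᵢ/(AᵢEᵢ) = 220/(650×118×10³) + 800/(1125×197×10³) = 6.478×10⁻⁶ mm/N.
Hence P = δ_free / Σ(L/AE) = 0.7681/6.478×10⁻⁶ = 118.6 kN (compressive).
σ_{steel} = P / A = 118600 / 1125 = 105.4 MPa.

σ ≈ 105 MPa (compressive)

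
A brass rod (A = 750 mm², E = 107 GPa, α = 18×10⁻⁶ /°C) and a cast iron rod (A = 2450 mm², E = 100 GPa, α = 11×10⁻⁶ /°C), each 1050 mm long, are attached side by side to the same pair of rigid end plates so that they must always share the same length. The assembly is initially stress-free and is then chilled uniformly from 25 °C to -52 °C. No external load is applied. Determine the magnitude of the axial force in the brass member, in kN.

Equilibrium of a rigid end plate with no external load gives equal and opposite internal forces ±P in the two members. Since α_{brass} > α_{cast iron}, cooling drives the brass into tension and the cast iron into compression.
Setting the final lengths equal and cancelling L: (α₁ − α₂)ΔT = P/(A₁E₁) + P/(A₂E₂).
|α₁ − α₂|·ΔT = 7×10⁻⁶ × 77 = 0.000539.
1/(A₁E₁) + 1/(A₂E₂) = 1/(750×107×10³) + 1/(2450×100×10³) = 1.654×10⁻⁸ N⁻¹.
So P = 0.000539 / 1.654×10⁻⁸ = 32.58 kN.

P ≈ 32.6 kN (tensile in the brass)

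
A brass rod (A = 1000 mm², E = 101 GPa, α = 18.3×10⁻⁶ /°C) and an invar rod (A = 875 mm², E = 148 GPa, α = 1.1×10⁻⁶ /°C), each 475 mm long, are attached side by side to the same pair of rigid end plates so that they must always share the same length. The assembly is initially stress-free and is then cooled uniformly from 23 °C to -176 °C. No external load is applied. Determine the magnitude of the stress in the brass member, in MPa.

Equilibrium of a rigid end plate with no external load gives equal and opposite internal forces ±P in the two members. Since α_{brass} > α_{invar}, cooling drives the brass into tension and the invar into compression.
Compatibility of the two members (thermal + elastic change equal): (α₁ − α₂)ΔT = P·[1/(A₁E₁) + 1/(A₂E₂)].
|α₁ − α₂|·ΔT = 17.2×10⁻⁶ × 199 = 0.003423.
1/(A₁E₁) + 1/(A₂E₂) = 1/(1000×101×10³) + 1/(875×148×10³) = 1.762×10⁻⁸ N⁻¹.
So P = 0.003423 / 1.762×10⁻⁸ = 194.2 kN.
σ_{brass} = P/A₁ = 194200/1000 = 194.2 MPa, tensile.

σ ≈ 194 MPa (tensile)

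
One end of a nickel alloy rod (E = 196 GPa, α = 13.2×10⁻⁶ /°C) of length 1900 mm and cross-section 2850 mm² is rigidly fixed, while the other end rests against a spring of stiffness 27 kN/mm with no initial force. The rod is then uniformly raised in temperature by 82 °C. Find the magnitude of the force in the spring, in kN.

If the spring were absent the rod would lengthen by αΔT L = 13.2×10⁻⁶ × 82 × 1900 = 2.057 mm.
Let P be the compressive force at the spring. The rod shortens elastically by PL/(AE) and the spring compresses by P/k; together these equal δ_free.
So P = δ_free / [L/(AE) + 1/k] = 2.057 / [ 1900/(2850×196×10³) + 1/(27×10³) ].
P = 2.057 / 4.044×10⁻⁵ = 50860 N.

P ≈ 50.9 kN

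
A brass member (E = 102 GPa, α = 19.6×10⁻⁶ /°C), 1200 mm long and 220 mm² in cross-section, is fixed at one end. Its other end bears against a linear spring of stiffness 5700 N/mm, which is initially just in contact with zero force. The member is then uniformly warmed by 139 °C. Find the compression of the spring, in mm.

δ ≈ 2.51 mm

If the spring were absent the member would lengthen by αΔT L = 19.6×10⁻⁶ × 139 × 1200 = 3.269 mm.
Let P be the compressive force at the spring. The member shortens elastically by PL/(AE) and the spring compresses by P/k; together these equal δ_free.
P [ L/(AE) + 1/k ] = δ_free → P [ 1200/(220×102×10³) + 1/(5700) ] = 3.269.
P = 3.269 / 0.0002289 = 14280 N.
Spring compression = P/k = 14280/(5700) = 2.506 mm.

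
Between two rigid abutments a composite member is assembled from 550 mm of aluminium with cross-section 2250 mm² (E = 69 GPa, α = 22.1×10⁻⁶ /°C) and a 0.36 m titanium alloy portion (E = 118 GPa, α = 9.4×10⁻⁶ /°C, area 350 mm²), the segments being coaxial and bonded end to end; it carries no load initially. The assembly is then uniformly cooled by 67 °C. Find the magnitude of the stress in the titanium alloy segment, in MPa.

Free thermal contraction of the whole bar: Σ αᵢΔT Lᵢ = 22.1×10⁻⁶×67×550 + 9.4×10⁻⁶×67×360 = 1.041 mm.
The rigid supports impose zero overall length change; the single axial force P common to all segments must satisfy P Σ Lᵢ/(AᵢEᵢ) = δ_free.
Σ Lᵢ/(AᵢEᵢ) = 550/(2250×69×10³) + 360/(350×118×10³) = 1.226×10⁻⁵ mm/N.
So P = 1.041 / 1.226×10⁻⁵ = 84.92 kN, tensile.
σ_{titanium alloy} = P / A = 84920 / 350 = 242.6 MPa.

σ ≈ 243 MPa (tensile)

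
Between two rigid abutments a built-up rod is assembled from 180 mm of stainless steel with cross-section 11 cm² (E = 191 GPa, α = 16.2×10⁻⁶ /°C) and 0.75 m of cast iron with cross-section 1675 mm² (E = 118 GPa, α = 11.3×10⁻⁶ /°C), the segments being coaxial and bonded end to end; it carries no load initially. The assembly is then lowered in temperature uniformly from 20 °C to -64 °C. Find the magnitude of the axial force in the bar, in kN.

Free thermal contraction of the whole bar: Σ αᵢΔT Lᵢ = 16.2×10⁻⁶×84×180 + 11.3×10⁻⁶×84×750 = 0.9568 mm.
The rigid supports impose zero overall length change; the single axial force P common to all segments must satisfy P Σ Lᵢ/(AᵢEᵢ) = δ_free.
Σ Lᵢ/(AᵢEᵢ) = 180/(1100×191×10³) + 750/(1675×118×10³) = 4.651×10⁻⁶ mm/N.
Hence P = δ_free / Σ(L/AE) = 0.9568/4.651×10⁻⁶ = 205.7 kN (tensile).

P ≈ 206 kN (tensile)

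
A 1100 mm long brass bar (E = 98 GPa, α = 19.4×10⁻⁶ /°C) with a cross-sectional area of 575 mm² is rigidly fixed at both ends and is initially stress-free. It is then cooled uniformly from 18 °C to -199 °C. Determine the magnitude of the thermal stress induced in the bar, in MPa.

σ ≈ 413 MPa (tensile)

With length fixed, the mechanical strain must cancel the thermal strain αΔT = 19.4×10⁻⁶ × 217 = 4209.8×10⁻⁶.
The stress required to suppress this strain is σ = Eε = 98×10³ × 4209.8×10⁻⁶ = 412.6 MPa, tensile since the bar is trying to contract.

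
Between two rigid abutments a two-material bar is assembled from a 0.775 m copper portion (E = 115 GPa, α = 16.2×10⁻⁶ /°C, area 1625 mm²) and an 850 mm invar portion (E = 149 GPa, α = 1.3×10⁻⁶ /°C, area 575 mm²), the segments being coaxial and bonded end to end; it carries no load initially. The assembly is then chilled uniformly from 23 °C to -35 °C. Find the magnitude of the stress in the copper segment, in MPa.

σ ≈ 34.7 MPa (tensile)

If the supports were absent, the total length change would be Σ αᵢΔT Lᵢ = 16.2×10⁻⁶×58×775 + 1.3×10⁻⁶×58×850 = 0.7923 mm.
The walls prevent any net length change, so an axial force P (same in every segment) develops. Compatibility: P · Σ Lᵢ/(AᵢEᵢ) = δ_free.
The series flexibility is Σ Lᵢ/(AᵢEᵢ) = 775/(1625×115×10³) + 850/(575×149×10³) = 1.407×10⁻⁵ mm/N.
So P = 0.7923 / 1.407×10⁻⁵ = 56.32 kN, tensile.
σ_{copper} = P / A = 56320 / 1625 = 34.66 MPa.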